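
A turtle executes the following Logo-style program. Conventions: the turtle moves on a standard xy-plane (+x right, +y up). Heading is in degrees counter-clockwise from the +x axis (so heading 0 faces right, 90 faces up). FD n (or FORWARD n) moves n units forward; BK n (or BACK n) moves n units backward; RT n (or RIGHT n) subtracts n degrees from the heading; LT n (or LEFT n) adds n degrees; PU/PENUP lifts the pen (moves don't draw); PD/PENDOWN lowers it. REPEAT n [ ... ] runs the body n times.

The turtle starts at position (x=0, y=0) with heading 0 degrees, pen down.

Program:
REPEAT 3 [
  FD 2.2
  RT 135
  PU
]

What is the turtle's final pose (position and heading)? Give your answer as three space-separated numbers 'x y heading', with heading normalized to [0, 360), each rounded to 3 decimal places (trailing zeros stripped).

Answer: 0.644 0.644 315

Derivation:
Executing turtle program step by step:
Start: pos=(0,0), heading=0, pen down
REPEAT 3 [
  -- iteration 1/3 --
  FD 2.2: (0,0) -> (2.2,0) [heading=0, draw]
  RT 135: heading 0 -> 225
  PU: pen up
  -- iteration 2/3 --
  FD 2.2: (2.2,0) -> (0.644,-1.556) [heading=225, move]
  RT 135: heading 225 -> 90
  PU: pen up
  -- iteration 3/3 --
  FD 2.2: (0.644,-1.556) -> (0.644,0.644) [heading=90, move]
  RT 135: heading 90 -> 315
  PU: pen up
]
Final: pos=(0.644,0.644), heading=315, 1 segment(s) drawn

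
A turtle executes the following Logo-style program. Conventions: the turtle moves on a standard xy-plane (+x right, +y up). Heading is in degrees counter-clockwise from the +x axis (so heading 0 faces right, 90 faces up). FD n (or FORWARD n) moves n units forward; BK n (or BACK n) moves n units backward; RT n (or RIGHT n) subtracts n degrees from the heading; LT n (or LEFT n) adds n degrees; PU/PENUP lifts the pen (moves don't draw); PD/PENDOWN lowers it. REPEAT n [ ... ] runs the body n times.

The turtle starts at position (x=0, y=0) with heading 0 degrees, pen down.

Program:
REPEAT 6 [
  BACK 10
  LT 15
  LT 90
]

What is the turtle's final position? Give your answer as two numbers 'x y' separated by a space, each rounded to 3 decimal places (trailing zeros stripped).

Executing turtle program step by step:
Start: pos=(0,0), heading=0, pen down
REPEAT 6 [
  -- iteration 1/6 --
  BK 10: (0,0) -> (-10,0) [heading=0, draw]
  LT 15: heading 0 -> 15
  LT 90: heading 15 -> 105
  -- iteration 2/6 --
  BK 10: (-10,0) -> (-7.412,-9.659) [heading=105, draw]
  LT 15: heading 105 -> 120
  LT 90: heading 120 -> 210
  -- iteration 3/6 --
  BK 10: (-7.412,-9.659) -> (1.248,-4.659) [heading=210, draw]
  LT 15: heading 210 -> 225
  LT 90: heading 225 -> 315
  -- iteration 4/6 --
  BK 10: (1.248,-4.659) -> (-5.823,2.412) [heading=315, draw]
  LT 15: heading 315 -> 330
  LT 90: heading 330 -> 60
  -- iteration 5/6 --
  BK 10: (-5.823,2.412) -> (-10.823,-6.248) [heading=60, draw]
  LT 15: heading 60 -> 75
  LT 90: heading 75 -> 165
  -- iteration 6/6 --
  BK 10: (-10.823,-6.248) -> (-1.163,-8.837) [heading=165, draw]
  LT 15: heading 165 -> 180
  LT 90: heading 180 -> 270
]
Final: pos=(-1.163,-8.837), heading=270, 6 segment(s) drawn

Answer: -1.163 -8.837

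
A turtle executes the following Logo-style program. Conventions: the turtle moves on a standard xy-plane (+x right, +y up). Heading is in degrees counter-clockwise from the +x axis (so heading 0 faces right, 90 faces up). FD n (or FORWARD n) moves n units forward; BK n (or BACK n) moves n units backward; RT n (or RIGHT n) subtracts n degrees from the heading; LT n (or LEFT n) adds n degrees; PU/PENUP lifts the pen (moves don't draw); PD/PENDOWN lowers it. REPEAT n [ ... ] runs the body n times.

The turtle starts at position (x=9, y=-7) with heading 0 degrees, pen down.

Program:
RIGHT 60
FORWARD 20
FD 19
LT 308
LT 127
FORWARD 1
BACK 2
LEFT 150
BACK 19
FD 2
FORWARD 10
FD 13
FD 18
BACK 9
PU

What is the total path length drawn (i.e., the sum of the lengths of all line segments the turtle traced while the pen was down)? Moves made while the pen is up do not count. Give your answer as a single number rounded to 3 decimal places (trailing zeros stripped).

Executing turtle program step by step:
Start: pos=(9,-7), heading=0, pen down
RT 60: heading 0 -> 300
FD 20: (9,-7) -> (19,-24.321) [heading=300, draw]
FD 19: (19,-24.321) -> (28.5,-40.775) [heading=300, draw]
LT 308: heading 300 -> 248
LT 127: heading 248 -> 15
FD 1: (28.5,-40.775) -> (29.466,-40.516) [heading=15, draw]
BK 2: (29.466,-40.516) -> (27.534,-41.034) [heading=15, draw]
LT 150: heading 15 -> 165
BK 19: (27.534,-41.034) -> (45.887,-45.951) [heading=165, draw]
FD 2: (45.887,-45.951) -> (43.955,-45.434) [heading=165, draw]
FD 10: (43.955,-45.434) -> (34.296,-42.846) [heading=165, draw]
FD 13: (34.296,-42.846) -> (21.739,-39.481) [heading=165, draw]
FD 18: (21.739,-39.481) -> (4.352,-34.822) [heading=165, draw]
BK 9: (4.352,-34.822) -> (13.045,-37.152) [heading=165, draw]
PU: pen up
Final: pos=(13.045,-37.152), heading=165, 10 segment(s) drawn

Segment lengths:
  seg 1: (9,-7) -> (19,-24.321), length = 20
  seg 2: (19,-24.321) -> (28.5,-40.775), length = 19
  seg 3: (28.5,-40.775) -> (29.466,-40.516), length = 1
  seg 4: (29.466,-40.516) -> (27.534,-41.034), length = 2
  seg 5: (27.534,-41.034) -> (45.887,-45.951), length = 19
  seg 6: (45.887,-45.951) -> (43.955,-45.434), length = 2
  seg 7: (43.955,-45.434) -> (34.296,-42.846), length = 10
  seg 8: (34.296,-42.846) -> (21.739,-39.481), length = 13
  seg 9: (21.739,-39.481) -> (4.352,-34.822), length = 18
  seg 10: (4.352,-34.822) -> (13.045,-37.152), length = 9
Total = 113

Answer: 113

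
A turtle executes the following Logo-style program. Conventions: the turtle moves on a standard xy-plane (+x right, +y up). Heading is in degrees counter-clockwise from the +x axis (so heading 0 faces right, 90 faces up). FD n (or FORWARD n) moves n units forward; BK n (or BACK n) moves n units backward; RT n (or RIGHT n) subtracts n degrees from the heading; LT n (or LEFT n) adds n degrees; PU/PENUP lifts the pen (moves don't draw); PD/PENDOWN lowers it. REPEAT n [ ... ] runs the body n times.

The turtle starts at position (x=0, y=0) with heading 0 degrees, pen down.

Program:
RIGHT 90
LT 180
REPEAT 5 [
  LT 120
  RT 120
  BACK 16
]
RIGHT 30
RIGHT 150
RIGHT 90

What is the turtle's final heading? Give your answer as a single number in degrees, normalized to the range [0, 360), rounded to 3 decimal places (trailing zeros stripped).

Answer: 180

Derivation:
Executing turtle program step by step:
Start: pos=(0,0), heading=0, pen down
RT 90: heading 0 -> 270
LT 180: heading 270 -> 90
REPEAT 5 [
  -- iteration 1/5 --
  LT 120: heading 90 -> 210
  RT 120: heading 210 -> 90
  BK 16: (0,0) -> (0,-16) [heading=90, draw]
  -- iteration 2/5 --
  LT 120: heading 90 -> 210
  RT 120: heading 210 -> 90
  BK 16: (0,-16) -> (0,-32) [heading=90, draw]
  -- iteration 3/5 --
  LT 120: heading 90 -> 210
  RT 120: heading 210 -> 90
  BK 16: (0,-32) -> (0,-48) [heading=90, draw]
  -- iteration 4/5 --
  LT 120: heading 90 -> 210
  RT 120: heading 210 -> 90
  BK 16: (0,-48) -> (0,-64) [heading=90, draw]
  -- iteration 5/5 --
  LT 120: heading 90 -> 210
  RT 120: heading 210 -> 90
  BK 16: (0,-64) -> (0,-80) [heading=90, draw]
]
RT 30: heading 90 -> 60
RT 150: heading 60 -> 270
RT 90: heading 270 -> 180
Final: pos=(0,-80), heading=180, 5 segment(s) drawn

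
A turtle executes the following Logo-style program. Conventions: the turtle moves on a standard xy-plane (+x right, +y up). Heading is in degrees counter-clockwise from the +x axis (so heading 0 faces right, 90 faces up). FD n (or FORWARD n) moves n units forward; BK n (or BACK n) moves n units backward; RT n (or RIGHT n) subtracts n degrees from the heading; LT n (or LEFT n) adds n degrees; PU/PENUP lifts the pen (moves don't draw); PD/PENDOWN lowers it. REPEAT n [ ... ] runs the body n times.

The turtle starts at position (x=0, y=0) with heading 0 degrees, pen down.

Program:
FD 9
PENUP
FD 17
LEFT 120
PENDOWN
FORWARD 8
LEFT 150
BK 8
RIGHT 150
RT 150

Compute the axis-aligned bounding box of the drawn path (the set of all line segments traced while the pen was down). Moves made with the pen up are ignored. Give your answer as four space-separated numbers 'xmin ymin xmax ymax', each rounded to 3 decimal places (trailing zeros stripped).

Executing turtle program step by step:
Start: pos=(0,0), heading=0, pen down
FD 9: (0,0) -> (9,0) [heading=0, draw]
PU: pen up
FD 17: (9,0) -> (26,0) [heading=0, move]
LT 120: heading 0 -> 120
PD: pen down
FD 8: (26,0) -> (22,6.928) [heading=120, draw]
LT 150: heading 120 -> 270
BK 8: (22,6.928) -> (22,14.928) [heading=270, draw]
RT 150: heading 270 -> 120
RT 150: heading 120 -> 330
Final: pos=(22,14.928), heading=330, 3 segment(s) drawn

Segment endpoints: x in {0, 9, 22, 26}, y in {0, 6.928, 14.928}
xmin=0, ymin=0, xmax=26, ymax=14.928

Answer: 0 0 26 14.928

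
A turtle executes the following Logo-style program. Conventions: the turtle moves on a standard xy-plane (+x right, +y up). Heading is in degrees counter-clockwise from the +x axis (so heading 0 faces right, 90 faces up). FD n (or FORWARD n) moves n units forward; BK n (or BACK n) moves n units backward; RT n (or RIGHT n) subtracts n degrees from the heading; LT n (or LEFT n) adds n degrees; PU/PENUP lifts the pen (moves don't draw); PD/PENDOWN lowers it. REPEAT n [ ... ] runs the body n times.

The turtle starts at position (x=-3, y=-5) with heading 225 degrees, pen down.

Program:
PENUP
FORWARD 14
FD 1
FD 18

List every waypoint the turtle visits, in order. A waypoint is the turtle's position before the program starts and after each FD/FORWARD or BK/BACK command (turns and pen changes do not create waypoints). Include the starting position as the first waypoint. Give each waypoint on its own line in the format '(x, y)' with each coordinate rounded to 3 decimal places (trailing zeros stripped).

Answer: (-3, -5)
(-12.899, -14.899)
(-13.607, -15.607)
(-26.335, -28.335)

Derivation:
Executing turtle program step by step:
Start: pos=(-3,-5), heading=225, pen down
PU: pen up
FD 14: (-3,-5) -> (-12.899,-14.899) [heading=225, move]
FD 1: (-12.899,-14.899) -> (-13.607,-15.607) [heading=225, move]
FD 18: (-13.607,-15.607) -> (-26.335,-28.335) [heading=225, move]
Final: pos=(-26.335,-28.335), heading=225, 0 segment(s) drawn
Waypoints (4 total):
(-3, -5)
(-12.899, -14.899)
(-13.607, -15.607)
(-26.335, -28.335)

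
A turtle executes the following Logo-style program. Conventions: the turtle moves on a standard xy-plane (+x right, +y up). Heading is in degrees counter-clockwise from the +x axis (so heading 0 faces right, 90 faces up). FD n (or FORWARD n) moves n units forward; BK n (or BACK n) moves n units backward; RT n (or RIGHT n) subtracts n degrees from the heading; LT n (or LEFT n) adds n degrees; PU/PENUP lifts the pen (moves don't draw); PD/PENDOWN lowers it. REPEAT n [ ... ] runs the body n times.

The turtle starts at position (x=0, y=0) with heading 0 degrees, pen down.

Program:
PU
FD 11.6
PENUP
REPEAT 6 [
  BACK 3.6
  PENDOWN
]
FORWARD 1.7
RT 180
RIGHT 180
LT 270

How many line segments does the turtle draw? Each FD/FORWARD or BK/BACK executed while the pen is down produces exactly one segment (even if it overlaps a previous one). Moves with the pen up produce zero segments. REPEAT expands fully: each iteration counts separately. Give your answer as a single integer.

Executing turtle program step by step:
Start: pos=(0,0), heading=0, pen down
PU: pen up
FD 11.6: (0,0) -> (11.6,0) [heading=0, move]
PU: pen up
REPEAT 6 [
  -- iteration 1/6 --
  BK 3.6: (11.6,0) -> (8,0) [heading=0, move]
  PD: pen down
  -- iteration 2/6 --
  BK 3.6: (8,0) -> (4.4,0) [heading=0, draw]
  PD: pen down
  -- iteration 3/6 --
  BK 3.6: (4.4,0) -> (0.8,0) [heading=0, draw]
  PD: pen down
  -- iteration 4/6 --
  BK 3.6: (0.8,0) -> (-2.8,0) [heading=0, draw]
  PD: pen down
  -- iteration 5/6 --
  BK 3.6: (-2.8,0) -> (-6.4,0) [heading=0, draw]
  PD: pen down
  -- iteration 6/6 --
  BK 3.6: (-6.4,0) -> (-10,0) [heading=0, draw]
  PD: pen down
]
FD 1.7: (-10,0) -> (-8.3,0) [heading=0, draw]
RT 180: heading 0 -> 180
RT 180: heading 180 -> 0
LT 270: heading 0 -> 270
Final: pos=(-8.3,0), heading=270, 6 segment(s) drawn
Segments drawn: 6

Answer: 6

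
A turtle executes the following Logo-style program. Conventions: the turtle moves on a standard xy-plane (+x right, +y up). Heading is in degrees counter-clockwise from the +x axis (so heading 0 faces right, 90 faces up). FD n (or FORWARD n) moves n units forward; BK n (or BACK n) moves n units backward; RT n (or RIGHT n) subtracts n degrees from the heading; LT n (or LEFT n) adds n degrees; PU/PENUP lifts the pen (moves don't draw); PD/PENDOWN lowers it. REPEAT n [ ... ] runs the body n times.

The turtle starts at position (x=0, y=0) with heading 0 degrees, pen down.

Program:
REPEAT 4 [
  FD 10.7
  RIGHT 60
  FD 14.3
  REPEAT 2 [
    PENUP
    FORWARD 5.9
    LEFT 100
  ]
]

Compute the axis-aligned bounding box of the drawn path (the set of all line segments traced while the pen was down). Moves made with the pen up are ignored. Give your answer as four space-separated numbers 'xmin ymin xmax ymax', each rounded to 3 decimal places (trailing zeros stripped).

Answer: 0 -12.384 17.85 0

Derivation:
Executing turtle program step by step:
Start: pos=(0,0), heading=0, pen down
REPEAT 4 [
  -- iteration 1/4 --
  FD 10.7: (0,0) -> (10.7,0) [heading=0, draw]
  RT 60: heading 0 -> 300
  FD 14.3: (10.7,0) -> (17.85,-12.384) [heading=300, draw]
  REPEAT 2 [
    -- iteration 1/2 --
    PU: pen up
    FD 5.9: (17.85,-12.384) -> (20.8,-17.494) [heading=300, move]
    LT 100: heading 300 -> 40
    -- iteration 2/2 --
    PU: pen up
    FD 5.9: (20.8,-17.494) -> (25.32,-13.701) [heading=40, move]
    LT 100: heading 40 -> 140
  ]
  -- iteration 2/4 --
  FD 10.7: (25.32,-13.701) -> (17.123,-6.823) [heading=140, move]
  RT 60: heading 140 -> 80
  FD 14.3: (17.123,-6.823) -> (19.606,7.259) [heading=80, move]
  REPEAT 2 [
    -- iteration 1/2 --
    PU: pen up
    FD 5.9: (19.606,7.259) -> (20.631,13.07) [heading=80, move]
    LT 100: heading 80 -> 180
    -- iteration 2/2 --
    PU: pen up
    FD 5.9: (20.631,13.07) -> (14.731,13.07) [heading=180, move]
    LT 100: heading 180 -> 280
  ]
  -- iteration 3/4 --
  FD 10.7: (14.731,13.07) -> (16.589,2.532) [heading=280, move]
  RT 60: heading 280 -> 220
  FD 14.3: (16.589,2.532) -> (5.634,-6.66) [heading=220, move]
  REPEAT 2 [
    -- iteration 1/2 --
    PU: pen up
    FD 5.9: (5.634,-6.66) -> (1.115,-10.452) [heading=220, move]
    LT 100: heading 220 -> 320
    -- iteration 2/2 --
    PU: pen up
    FD 5.9: (1.115,-10.452) -> (5.634,-14.245) [heading=320, move]
    LT 100: heading 320 -> 60
  ]
  -- iteration 4/4 --
  FD 10.7: (5.634,-14.245) -> (10.984,-4.978) [heading=60, move]
  RT 60: heading 60 -> 0
  FD 14.3: (10.984,-4.978) -> (25.284,-4.978) [heading=0, move]
  REPEAT 2 [
    -- iteration 1/2 --
    PU: pen up
    FD 5.9: (25.284,-4.978) -> (31.184,-4.978) [heading=0, move]
    LT 100: heading 0 -> 100
    -- iteration 2/2 --
    PU: pen up
    FD 5.9: (31.184,-4.978) -> (30.16,0.832) [heading=100, move]
    LT 100: heading 100 -> 200
  ]
]
Final: pos=(30.16,0.832), heading=200, 2 segment(s) drawn

Segment endpoints: x in {0, 10.7, 17.85}, y in {-12.384, 0}
xmin=0, ymin=-12.384, xmax=17.85, ymax=0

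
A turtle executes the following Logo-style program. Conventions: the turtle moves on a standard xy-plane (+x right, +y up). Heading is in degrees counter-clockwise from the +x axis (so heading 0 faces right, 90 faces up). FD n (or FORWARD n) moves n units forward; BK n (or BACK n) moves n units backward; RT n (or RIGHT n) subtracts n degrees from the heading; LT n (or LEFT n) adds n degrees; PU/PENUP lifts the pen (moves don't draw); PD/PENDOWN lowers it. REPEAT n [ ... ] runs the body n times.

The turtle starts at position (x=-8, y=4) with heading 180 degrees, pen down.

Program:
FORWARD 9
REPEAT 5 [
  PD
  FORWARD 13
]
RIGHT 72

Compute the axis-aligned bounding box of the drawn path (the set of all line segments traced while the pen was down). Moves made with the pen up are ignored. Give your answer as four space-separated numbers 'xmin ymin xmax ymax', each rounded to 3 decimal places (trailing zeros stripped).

Executing turtle program step by step:
Start: pos=(-8,4), heading=180, pen down
FD 9: (-8,4) -> (-17,4) [heading=180, draw]
REPEAT 5 [
  -- iteration 1/5 --
  PD: pen down
  FD 13: (-17,4) -> (-30,4) [heading=180, draw]
  -- iteration 2/5 --
  PD: pen down
  FD 13: (-30,4) -> (-43,4) [heading=180, draw]
  -- iteration 3/5 --
  PD: pen down
  FD 13: (-43,4) -> (-56,4) [heading=180, draw]
  -- iteration 4/5 --
  PD: pen down
  FD 13: (-56,4) -> (-69,4) [heading=180, draw]
  -- iteration 5/5 --
  PD: pen down
  FD 13: (-69,4) -> (-82,4) [heading=180, draw]
]
RT 72: heading 180 -> 108
Final: pos=(-82,4), heading=108, 6 segment(s) drawn

Segment endpoints: x in {-82, -69, -56, -43, -30, -17, -8}, y in {4, 4, 4, 4, 4, 4, 4}
xmin=-82, ymin=4, xmax=-8, ymax=4

Answer: -82 4 -8 4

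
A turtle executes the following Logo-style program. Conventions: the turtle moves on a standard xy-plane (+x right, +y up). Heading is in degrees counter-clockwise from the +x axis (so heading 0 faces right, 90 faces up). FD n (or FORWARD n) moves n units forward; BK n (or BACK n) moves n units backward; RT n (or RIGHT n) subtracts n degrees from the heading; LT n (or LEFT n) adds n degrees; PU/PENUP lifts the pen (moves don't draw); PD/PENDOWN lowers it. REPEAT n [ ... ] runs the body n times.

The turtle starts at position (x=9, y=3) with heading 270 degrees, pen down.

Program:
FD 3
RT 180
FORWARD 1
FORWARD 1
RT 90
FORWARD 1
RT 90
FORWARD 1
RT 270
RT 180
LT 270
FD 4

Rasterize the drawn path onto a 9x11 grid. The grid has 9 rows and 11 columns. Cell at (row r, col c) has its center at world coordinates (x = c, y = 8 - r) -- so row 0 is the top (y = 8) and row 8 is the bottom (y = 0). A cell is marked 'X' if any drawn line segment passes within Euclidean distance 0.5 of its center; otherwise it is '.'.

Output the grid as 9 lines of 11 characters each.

Segment 0: (9,3) -> (9,0)
Segment 1: (9,0) -> (9,1)
Segment 2: (9,1) -> (9,2)
Segment 3: (9,2) -> (10,2)
Segment 4: (10,2) -> (10,1)
Segment 5: (10,1) -> (10,5)

Answer: ...........
...........
...........
..........X
..........X
.........XX
.........XX
.........XX
.........X.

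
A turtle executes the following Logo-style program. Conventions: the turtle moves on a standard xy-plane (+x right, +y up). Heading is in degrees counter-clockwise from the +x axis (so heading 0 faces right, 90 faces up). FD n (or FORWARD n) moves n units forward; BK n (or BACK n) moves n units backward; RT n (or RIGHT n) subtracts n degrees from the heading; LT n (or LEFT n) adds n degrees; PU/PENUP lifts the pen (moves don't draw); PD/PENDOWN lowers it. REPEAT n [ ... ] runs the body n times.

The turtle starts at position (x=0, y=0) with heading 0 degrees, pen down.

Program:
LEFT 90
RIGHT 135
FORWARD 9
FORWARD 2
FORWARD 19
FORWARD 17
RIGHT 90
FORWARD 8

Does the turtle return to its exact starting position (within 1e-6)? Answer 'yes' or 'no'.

Answer: no

Derivation:
Executing turtle program step by step:
Start: pos=(0,0), heading=0, pen down
LT 90: heading 0 -> 90
RT 135: heading 90 -> 315
FD 9: (0,0) -> (6.364,-6.364) [heading=315, draw]
FD 2: (6.364,-6.364) -> (7.778,-7.778) [heading=315, draw]
FD 19: (7.778,-7.778) -> (21.213,-21.213) [heading=315, draw]
FD 17: (21.213,-21.213) -> (33.234,-33.234) [heading=315, draw]
RT 90: heading 315 -> 225
FD 8: (33.234,-33.234) -> (27.577,-38.891) [heading=225, draw]
Final: pos=(27.577,-38.891), heading=225, 5 segment(s) drawn

Start position: (0, 0)
Final position: (27.577, -38.891)
Distance = 47.676; >= 1e-6 -> NOT closed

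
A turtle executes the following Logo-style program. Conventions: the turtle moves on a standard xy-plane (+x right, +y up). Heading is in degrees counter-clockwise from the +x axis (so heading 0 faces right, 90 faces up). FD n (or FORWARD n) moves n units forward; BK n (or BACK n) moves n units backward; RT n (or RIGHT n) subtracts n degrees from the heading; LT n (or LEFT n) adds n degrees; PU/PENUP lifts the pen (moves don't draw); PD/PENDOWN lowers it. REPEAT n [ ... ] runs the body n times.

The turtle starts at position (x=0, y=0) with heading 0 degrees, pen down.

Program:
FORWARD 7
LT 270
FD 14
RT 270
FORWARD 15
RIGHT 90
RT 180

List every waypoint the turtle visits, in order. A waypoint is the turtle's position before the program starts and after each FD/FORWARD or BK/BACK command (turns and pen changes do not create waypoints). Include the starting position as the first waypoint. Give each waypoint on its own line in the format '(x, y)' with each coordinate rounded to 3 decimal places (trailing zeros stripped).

Executing turtle program step by step:
Start: pos=(0,0), heading=0, pen down
FD 7: (0,0) -> (7,0) [heading=0, draw]
LT 270: heading 0 -> 270
FD 14: (7,0) -> (7,-14) [heading=270, draw]
RT 270: heading 270 -> 0
FD 15: (7,-14) -> (22,-14) [heading=0, draw]
RT 90: heading 0 -> 270
RT 180: heading 270 -> 90
Final: pos=(22,-14), heading=90, 3 segment(s) drawn
Waypoints (4 total):
(0, 0)
(7, 0)
(7, -14)
(22, -14)

Answer: (0, 0)
(7, 0)
(7, -14)
(22, -14)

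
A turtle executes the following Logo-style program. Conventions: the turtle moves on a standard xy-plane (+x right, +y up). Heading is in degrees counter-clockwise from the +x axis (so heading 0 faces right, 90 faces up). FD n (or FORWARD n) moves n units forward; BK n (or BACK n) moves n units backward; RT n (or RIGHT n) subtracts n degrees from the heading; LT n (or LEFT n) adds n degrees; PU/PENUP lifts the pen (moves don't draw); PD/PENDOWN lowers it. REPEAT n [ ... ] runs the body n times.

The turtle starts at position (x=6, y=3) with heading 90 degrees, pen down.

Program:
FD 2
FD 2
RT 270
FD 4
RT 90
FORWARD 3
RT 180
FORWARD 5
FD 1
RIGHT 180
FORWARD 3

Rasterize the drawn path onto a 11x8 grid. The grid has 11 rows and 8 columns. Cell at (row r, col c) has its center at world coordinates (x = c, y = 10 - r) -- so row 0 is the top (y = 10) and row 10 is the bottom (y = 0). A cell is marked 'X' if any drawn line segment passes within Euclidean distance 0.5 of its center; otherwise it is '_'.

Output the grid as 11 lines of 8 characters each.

Answer: __X_____
__X_____
__X_____
__XXXXX_
__X___X_
__X___X_
__X___X_
______X_
________
________
________

Derivation:
Segment 0: (6,3) -> (6,5)
Segment 1: (6,5) -> (6,7)
Segment 2: (6,7) -> (2,7)
Segment 3: (2,7) -> (2,10)
Segment 4: (2,10) -> (2,5)
Segment 5: (2,5) -> (2,4)
Segment 6: (2,4) -> (2,7)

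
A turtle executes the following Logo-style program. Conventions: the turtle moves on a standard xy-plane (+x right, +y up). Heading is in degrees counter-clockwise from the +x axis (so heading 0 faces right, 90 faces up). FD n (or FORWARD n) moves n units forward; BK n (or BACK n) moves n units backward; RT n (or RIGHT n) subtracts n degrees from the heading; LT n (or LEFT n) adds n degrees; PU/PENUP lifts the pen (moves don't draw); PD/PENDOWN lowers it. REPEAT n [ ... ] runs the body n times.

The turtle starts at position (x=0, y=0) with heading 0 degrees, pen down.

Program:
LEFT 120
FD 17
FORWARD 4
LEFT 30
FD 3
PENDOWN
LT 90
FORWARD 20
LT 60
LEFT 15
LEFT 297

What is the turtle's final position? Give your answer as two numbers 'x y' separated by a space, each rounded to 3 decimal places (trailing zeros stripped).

Answer: -23.098 2.366

Derivation:
Executing turtle program step by step:
Start: pos=(0,0), heading=0, pen down
LT 120: heading 0 -> 120
FD 17: (0,0) -> (-8.5,14.722) [heading=120, draw]
FD 4: (-8.5,14.722) -> (-10.5,18.187) [heading=120, draw]
LT 30: heading 120 -> 150
FD 3: (-10.5,18.187) -> (-13.098,19.687) [heading=150, draw]
PD: pen down
LT 90: heading 150 -> 240
FD 20: (-13.098,19.687) -> (-23.098,2.366) [heading=240, draw]
LT 60: heading 240 -> 300
LT 15: heading 300 -> 315
LT 297: heading 315 -> 252
Final: pos=(-23.098,2.366), heading=252, 4 segment(s) drawn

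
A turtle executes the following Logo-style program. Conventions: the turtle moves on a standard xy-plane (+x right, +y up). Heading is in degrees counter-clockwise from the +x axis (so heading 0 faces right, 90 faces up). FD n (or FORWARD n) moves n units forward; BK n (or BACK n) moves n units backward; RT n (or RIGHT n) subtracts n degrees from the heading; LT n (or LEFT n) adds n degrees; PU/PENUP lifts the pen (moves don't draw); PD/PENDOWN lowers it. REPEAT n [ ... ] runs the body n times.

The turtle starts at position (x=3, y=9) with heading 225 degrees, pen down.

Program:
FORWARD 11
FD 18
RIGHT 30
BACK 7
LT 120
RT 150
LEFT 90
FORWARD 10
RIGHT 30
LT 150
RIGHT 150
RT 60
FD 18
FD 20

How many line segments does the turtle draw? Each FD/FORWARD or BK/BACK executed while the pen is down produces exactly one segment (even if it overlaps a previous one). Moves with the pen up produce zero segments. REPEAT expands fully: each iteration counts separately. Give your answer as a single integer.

Executing turtle program step by step:
Start: pos=(3,9), heading=225, pen down
FD 11: (3,9) -> (-4.778,1.222) [heading=225, draw]
FD 18: (-4.778,1.222) -> (-17.506,-11.506) [heading=225, draw]
RT 30: heading 225 -> 195
BK 7: (-17.506,-11.506) -> (-10.745,-9.694) [heading=195, draw]
LT 120: heading 195 -> 315
RT 150: heading 315 -> 165
LT 90: heading 165 -> 255
FD 10: (-10.745,-9.694) -> (-13.333,-19.354) [heading=255, draw]
RT 30: heading 255 -> 225
LT 150: heading 225 -> 15
RT 150: heading 15 -> 225
RT 60: heading 225 -> 165
FD 18: (-13.333,-19.354) -> (-30.719,-14.695) [heading=165, draw]
FD 20: (-30.719,-14.695) -> (-50.038,-9.518) [heading=165, draw]
Final: pos=(-50.038,-9.518), heading=165, 6 segment(s) drawn
Segments drawn: 6

Answer: 6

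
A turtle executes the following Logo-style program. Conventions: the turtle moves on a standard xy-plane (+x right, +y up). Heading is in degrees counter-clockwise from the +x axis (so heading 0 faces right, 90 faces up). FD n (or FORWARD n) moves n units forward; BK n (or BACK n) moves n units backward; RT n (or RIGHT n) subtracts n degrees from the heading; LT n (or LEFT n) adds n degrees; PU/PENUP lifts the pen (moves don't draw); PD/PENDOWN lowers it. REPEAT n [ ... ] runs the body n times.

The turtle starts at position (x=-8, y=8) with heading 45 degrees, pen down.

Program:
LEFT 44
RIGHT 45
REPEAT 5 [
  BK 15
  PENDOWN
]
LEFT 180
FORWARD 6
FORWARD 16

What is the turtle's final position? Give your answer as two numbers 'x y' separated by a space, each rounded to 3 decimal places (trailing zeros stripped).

Answer: -77.776 -59.382

Derivation:
Executing turtle program step by step:
Start: pos=(-8,8), heading=45, pen down
LT 44: heading 45 -> 89
RT 45: heading 89 -> 44
REPEAT 5 [
  -- iteration 1/5 --
  BK 15: (-8,8) -> (-18.79,-2.42) [heading=44, draw]
  PD: pen down
  -- iteration 2/5 --
  BK 15: (-18.79,-2.42) -> (-29.58,-12.84) [heading=44, draw]
  PD: pen down
  -- iteration 3/5 --
  BK 15: (-29.58,-12.84) -> (-40.37,-23.26) [heading=44, draw]
  PD: pen down
  -- iteration 4/5 --
  BK 15: (-40.37,-23.26) -> (-51.16,-33.68) [heading=44, draw]
  PD: pen down
  -- iteration 5/5 --
  BK 15: (-51.16,-33.68) -> (-61.95,-44.099) [heading=44, draw]
  PD: pen down
]
LT 180: heading 44 -> 224
FD 6: (-61.95,-44.099) -> (-66.267,-48.267) [heading=224, draw]
FD 16: (-66.267,-48.267) -> (-77.776,-59.382) [heading=224, draw]
Final: pos=(-77.776,-59.382), heading=224, 7 segment(s) drawn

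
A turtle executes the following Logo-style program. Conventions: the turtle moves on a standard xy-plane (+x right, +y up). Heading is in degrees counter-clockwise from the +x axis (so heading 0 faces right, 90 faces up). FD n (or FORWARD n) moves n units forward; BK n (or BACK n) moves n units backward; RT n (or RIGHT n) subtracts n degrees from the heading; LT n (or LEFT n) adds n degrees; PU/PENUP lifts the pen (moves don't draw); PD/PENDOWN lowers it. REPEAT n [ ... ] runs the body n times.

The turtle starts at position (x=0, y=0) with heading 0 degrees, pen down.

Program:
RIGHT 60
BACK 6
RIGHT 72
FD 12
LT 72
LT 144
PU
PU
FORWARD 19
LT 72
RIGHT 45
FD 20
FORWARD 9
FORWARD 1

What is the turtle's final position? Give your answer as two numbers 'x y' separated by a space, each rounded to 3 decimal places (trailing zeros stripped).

Answer: -19.795 43.182

Derivation:
Executing turtle program step by step:
Start: pos=(0,0), heading=0, pen down
RT 60: heading 0 -> 300
BK 6: (0,0) -> (-3,5.196) [heading=300, draw]
RT 72: heading 300 -> 228
FD 12: (-3,5.196) -> (-11.03,-3.722) [heading=228, draw]
LT 72: heading 228 -> 300
LT 144: heading 300 -> 84
PU: pen up
PU: pen up
FD 19: (-11.03,-3.722) -> (-9.044,15.174) [heading=84, move]
LT 72: heading 84 -> 156
RT 45: heading 156 -> 111
FD 20: (-9.044,15.174) -> (-16.211,33.846) [heading=111, move]
FD 9: (-16.211,33.846) -> (-19.436,42.248) [heading=111, move]
FD 1: (-19.436,42.248) -> (-19.795,43.182) [heading=111, move]
Final: pos=(-19.795,43.182), heading=111, 2 segment(s) drawn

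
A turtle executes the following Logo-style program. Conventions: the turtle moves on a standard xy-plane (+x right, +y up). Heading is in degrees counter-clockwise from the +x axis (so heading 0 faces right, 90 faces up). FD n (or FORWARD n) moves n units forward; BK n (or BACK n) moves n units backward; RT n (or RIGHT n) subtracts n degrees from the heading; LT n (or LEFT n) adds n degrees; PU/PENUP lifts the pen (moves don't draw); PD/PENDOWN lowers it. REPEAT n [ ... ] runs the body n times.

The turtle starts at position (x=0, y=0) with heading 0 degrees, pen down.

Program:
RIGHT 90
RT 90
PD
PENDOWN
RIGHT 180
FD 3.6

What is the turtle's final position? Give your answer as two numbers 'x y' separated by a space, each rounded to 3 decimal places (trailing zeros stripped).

Answer: 3.6 0

Derivation:
Executing turtle program step by step:
Start: pos=(0,0), heading=0, pen down
RT 90: heading 0 -> 270
RT 90: heading 270 -> 180
PD: pen down
PD: pen down
RT 180: heading 180 -> 0
FD 3.6: (0,0) -> (3.6,0) [heading=0, draw]
Final: pos=(3.6,0), heading=0, 1 segment(s) drawn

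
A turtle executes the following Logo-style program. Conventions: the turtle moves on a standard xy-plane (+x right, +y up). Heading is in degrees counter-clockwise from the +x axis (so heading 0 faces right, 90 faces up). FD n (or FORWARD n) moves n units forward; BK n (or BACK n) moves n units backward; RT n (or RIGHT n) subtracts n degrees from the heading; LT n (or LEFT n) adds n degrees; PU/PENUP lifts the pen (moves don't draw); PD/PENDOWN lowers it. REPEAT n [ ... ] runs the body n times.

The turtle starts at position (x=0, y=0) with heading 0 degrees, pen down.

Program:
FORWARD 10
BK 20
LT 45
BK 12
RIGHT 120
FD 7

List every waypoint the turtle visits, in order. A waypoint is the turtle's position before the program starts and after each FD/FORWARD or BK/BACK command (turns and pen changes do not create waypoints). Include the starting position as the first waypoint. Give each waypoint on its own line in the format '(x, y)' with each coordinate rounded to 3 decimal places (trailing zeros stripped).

Executing turtle program step by step:
Start: pos=(0,0), heading=0, pen down
FD 10: (0,0) -> (10,0) [heading=0, draw]
BK 20: (10,0) -> (-10,0) [heading=0, draw]
LT 45: heading 0 -> 45
BK 12: (-10,0) -> (-18.485,-8.485) [heading=45, draw]
RT 120: heading 45 -> 285
FD 7: (-18.485,-8.485) -> (-16.674,-15.247) [heading=285, draw]
Final: pos=(-16.674,-15.247), heading=285, 4 segment(s) drawn
Waypoints (5 total):
(0, 0)
(10, 0)
(-10, 0)
(-18.485, -8.485)
(-16.674, -15.247)

Answer: (0, 0)
(10, 0)
(-10, 0)
(-18.485, -8.485)
(-16.674, -15.247)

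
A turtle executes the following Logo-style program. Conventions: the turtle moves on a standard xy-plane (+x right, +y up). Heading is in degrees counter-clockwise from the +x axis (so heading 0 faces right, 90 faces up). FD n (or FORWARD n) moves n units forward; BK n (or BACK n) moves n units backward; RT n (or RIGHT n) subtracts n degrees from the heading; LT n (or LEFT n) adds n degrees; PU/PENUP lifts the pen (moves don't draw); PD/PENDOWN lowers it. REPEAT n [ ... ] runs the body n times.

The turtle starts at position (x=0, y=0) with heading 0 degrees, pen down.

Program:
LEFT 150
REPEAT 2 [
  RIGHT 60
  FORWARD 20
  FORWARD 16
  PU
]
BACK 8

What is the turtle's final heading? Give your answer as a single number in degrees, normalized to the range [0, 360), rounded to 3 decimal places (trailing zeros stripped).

Answer: 30

Derivation:
Executing turtle program step by step:
Start: pos=(0,0), heading=0, pen down
LT 150: heading 0 -> 150
REPEAT 2 [
  -- iteration 1/2 --
  RT 60: heading 150 -> 90
  FD 20: (0,0) -> (0,20) [heading=90, draw]
  FD 16: (0,20) -> (0,36) [heading=90, draw]
  PU: pen up
  -- iteration 2/2 --
  RT 60: heading 90 -> 30
  FD 20: (0,36) -> (17.321,46) [heading=30, move]
  FD 16: (17.321,46) -> (31.177,54) [heading=30, move]
  PU: pen up
]
BK 8: (31.177,54) -> (24.249,50) [heading=30, move]
Final: pos=(24.249,50), heading=30, 2 segment(s) drawn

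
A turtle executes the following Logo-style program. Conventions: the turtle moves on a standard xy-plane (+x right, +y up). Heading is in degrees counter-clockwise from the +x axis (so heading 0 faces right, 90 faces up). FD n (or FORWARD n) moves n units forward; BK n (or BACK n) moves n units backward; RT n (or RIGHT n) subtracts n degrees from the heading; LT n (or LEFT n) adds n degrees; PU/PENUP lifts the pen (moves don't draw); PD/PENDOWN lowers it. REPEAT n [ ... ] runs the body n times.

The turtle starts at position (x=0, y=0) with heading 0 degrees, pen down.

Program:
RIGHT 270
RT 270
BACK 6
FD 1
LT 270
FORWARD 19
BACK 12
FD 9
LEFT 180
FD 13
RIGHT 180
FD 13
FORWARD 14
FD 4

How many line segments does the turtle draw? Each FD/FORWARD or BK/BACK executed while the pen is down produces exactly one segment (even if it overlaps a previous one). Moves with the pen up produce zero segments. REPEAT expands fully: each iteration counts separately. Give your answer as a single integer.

Executing turtle program step by step:
Start: pos=(0,0), heading=0, pen down
RT 270: heading 0 -> 90
RT 270: heading 90 -> 180
BK 6: (0,0) -> (6,0) [heading=180, draw]
FD 1: (6,0) -> (5,0) [heading=180, draw]
LT 270: heading 180 -> 90
FD 19: (5,0) -> (5,19) [heading=90, draw]
BK 12: (5,19) -> (5,7) [heading=90, draw]
FD 9: (5,7) -> (5,16) [heading=90, draw]
LT 180: heading 90 -> 270
FD 13: (5,16) -> (5,3) [heading=270, draw]
RT 180: heading 270 -> 90
FD 13: (5,3) -> (5,16) [heading=90, draw]
FD 14: (5,16) -> (5,30) [heading=90, draw]
FD 4: (5,30) -> (5,34) [heading=90, draw]
Final: pos=(5,34), heading=90, 9 segment(s) drawn
Segments drawn: 9

Answer: 9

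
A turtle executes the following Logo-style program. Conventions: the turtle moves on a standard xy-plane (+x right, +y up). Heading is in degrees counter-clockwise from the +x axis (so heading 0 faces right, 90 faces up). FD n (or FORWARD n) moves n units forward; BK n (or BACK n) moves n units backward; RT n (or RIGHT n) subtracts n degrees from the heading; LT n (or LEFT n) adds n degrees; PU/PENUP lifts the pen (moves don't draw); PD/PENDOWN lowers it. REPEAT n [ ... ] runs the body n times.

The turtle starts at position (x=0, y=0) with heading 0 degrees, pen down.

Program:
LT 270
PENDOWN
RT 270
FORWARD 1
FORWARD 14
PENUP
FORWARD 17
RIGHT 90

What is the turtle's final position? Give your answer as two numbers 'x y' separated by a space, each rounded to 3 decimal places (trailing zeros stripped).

Executing turtle program step by step:
Start: pos=(0,0), heading=0, pen down
LT 270: heading 0 -> 270
PD: pen down
RT 270: heading 270 -> 0
FD 1: (0,0) -> (1,0) [heading=0, draw]
FD 14: (1,0) -> (15,0) [heading=0, draw]
PU: pen up
FD 17: (15,0) -> (32,0) [heading=0, move]
RT 90: heading 0 -> 270
Final: pos=(32,0), heading=270, 2 segment(s) drawn

Answer: 32 0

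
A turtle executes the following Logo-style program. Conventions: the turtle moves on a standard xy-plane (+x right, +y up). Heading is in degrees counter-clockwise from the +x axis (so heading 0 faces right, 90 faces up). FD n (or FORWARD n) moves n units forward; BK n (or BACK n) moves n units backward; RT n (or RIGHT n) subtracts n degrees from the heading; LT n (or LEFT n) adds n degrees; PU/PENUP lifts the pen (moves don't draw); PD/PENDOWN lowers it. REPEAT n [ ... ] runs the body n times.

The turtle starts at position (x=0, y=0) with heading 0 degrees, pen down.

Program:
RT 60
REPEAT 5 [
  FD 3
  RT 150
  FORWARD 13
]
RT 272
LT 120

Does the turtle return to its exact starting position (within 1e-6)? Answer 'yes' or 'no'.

Answer: no

Derivation:
Executing turtle program step by step:
Start: pos=(0,0), heading=0, pen down
RT 60: heading 0 -> 300
REPEAT 5 [
  -- iteration 1/5 --
  FD 3: (0,0) -> (1.5,-2.598) [heading=300, draw]
  RT 150: heading 300 -> 150
  FD 13: (1.5,-2.598) -> (-9.758,3.902) [heading=150, draw]
  -- iteration 2/5 --
  FD 3: (-9.758,3.902) -> (-12.356,5.402) [heading=150, draw]
  RT 150: heading 150 -> 0
  FD 13: (-12.356,5.402) -> (0.644,5.402) [heading=0, draw]
  -- iteration 3/5 --
  FD 3: (0.644,5.402) -> (3.644,5.402) [heading=0, draw]
  RT 150: heading 0 -> 210
  FD 13: (3.644,5.402) -> (-7.615,-1.098) [heading=210, draw]
  -- iteration 4/5 --
  FD 3: (-7.615,-1.098) -> (-10.213,-2.598) [heading=210, draw]
  RT 150: heading 210 -> 60
  FD 13: (-10.213,-2.598) -> (-3.713,8.66) [heading=60, draw]
  -- iteration 5/5 --
  FD 3: (-3.713,8.66) -> (-2.213,11.258) [heading=60, draw]
  RT 150: heading 60 -> 270
  FD 13: (-2.213,11.258) -> (-2.213,-1.742) [heading=270, draw]
]
RT 272: heading 270 -> 358
LT 120: heading 358 -> 118
Final: pos=(-2.213,-1.742), heading=118, 10 segment(s) drawn

Start position: (0, 0)
Final position: (-2.213, -1.742)
Distance = 2.816; >= 1e-6 -> NOT closed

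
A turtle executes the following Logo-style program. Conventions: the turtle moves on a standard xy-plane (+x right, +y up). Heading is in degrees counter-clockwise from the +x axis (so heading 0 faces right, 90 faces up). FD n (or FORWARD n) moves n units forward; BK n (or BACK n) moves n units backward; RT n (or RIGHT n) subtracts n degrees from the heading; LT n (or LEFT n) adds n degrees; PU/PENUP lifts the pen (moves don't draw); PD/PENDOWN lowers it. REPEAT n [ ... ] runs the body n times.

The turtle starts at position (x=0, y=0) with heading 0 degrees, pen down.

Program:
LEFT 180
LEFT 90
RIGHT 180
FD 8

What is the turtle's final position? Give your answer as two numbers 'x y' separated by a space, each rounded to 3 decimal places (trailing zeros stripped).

Answer: 0 8

Derivation:
Executing turtle program step by step:
Start: pos=(0,0), heading=0, pen down
LT 180: heading 0 -> 180
LT 90: heading 180 -> 270
RT 180: heading 270 -> 90
FD 8: (0,0) -> (0,8) [heading=90, draw]
Final: pos=(0,8), heading=90, 1 segment(s) drawn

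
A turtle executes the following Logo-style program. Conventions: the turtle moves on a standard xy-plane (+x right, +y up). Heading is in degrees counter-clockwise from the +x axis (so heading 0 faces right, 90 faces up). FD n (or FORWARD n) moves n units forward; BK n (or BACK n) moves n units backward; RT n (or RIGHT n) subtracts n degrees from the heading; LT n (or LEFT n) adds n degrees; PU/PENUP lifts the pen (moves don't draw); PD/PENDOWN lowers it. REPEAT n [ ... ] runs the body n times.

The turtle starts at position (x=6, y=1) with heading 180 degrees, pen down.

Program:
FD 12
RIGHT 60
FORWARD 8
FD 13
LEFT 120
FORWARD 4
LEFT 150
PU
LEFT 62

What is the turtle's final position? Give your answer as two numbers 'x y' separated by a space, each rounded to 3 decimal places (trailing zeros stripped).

Executing turtle program step by step:
Start: pos=(6,1), heading=180, pen down
FD 12: (6,1) -> (-6,1) [heading=180, draw]
RT 60: heading 180 -> 120
FD 8: (-6,1) -> (-10,7.928) [heading=120, draw]
FD 13: (-10,7.928) -> (-16.5,19.187) [heading=120, draw]
LT 120: heading 120 -> 240
FD 4: (-16.5,19.187) -> (-18.5,15.722) [heading=240, draw]
LT 150: heading 240 -> 30
PU: pen up
LT 62: heading 30 -> 92
Final: pos=(-18.5,15.722), heading=92, 4 segment(s) drawn

Answer: -18.5 15.722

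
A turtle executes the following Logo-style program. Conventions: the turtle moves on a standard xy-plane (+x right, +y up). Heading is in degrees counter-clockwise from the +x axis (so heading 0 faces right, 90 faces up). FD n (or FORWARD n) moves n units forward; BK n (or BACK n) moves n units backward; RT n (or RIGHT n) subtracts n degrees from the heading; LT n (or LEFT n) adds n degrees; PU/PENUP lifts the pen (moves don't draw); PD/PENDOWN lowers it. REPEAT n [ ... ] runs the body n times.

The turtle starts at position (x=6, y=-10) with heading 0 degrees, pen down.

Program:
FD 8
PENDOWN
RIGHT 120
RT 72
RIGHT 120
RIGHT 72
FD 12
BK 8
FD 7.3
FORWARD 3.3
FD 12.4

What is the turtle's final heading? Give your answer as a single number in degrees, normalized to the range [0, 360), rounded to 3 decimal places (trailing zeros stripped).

Answer: 336

Derivation:
Executing turtle program step by step:
Start: pos=(6,-10), heading=0, pen down
FD 8: (6,-10) -> (14,-10) [heading=0, draw]
PD: pen down
RT 120: heading 0 -> 240
RT 72: heading 240 -> 168
RT 120: heading 168 -> 48
RT 72: heading 48 -> 336
FD 12: (14,-10) -> (24.963,-14.881) [heading=336, draw]
BK 8: (24.963,-14.881) -> (17.654,-11.627) [heading=336, draw]
FD 7.3: (17.654,-11.627) -> (24.323,-14.596) [heading=336, draw]
FD 3.3: (24.323,-14.596) -> (27.338,-15.938) [heading=336, draw]
FD 12.4: (27.338,-15.938) -> (38.666,-20.982) [heading=336, draw]
Final: pos=(38.666,-20.982), heading=336, 6 segment(s) drawn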